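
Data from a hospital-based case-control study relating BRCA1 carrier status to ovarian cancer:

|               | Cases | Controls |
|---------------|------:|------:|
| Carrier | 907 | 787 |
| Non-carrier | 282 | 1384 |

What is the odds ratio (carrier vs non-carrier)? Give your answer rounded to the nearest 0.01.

5.66

Cells: a = 907, b = 787, c = 282, d = 1384.
OR = (a·d)/(b·c) = (907 × 1384) / (787 × 282) = 1255288 / 221934 = 5.65613
The odds of ovarian cancer are about 5.66 times as high in the carrier group.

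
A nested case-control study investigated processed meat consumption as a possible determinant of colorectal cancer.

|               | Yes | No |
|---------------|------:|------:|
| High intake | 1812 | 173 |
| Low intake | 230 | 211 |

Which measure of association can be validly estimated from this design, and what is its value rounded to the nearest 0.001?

Cells: a = 1812, b = 173, c = 230, d = 211.
This is a nested case-control study: participants were sampled on outcome status, so risks in the source population cannot be estimated directly — relative risk is not valid here. The odds ratio is the appropriate measure.
OR = (a·d)/(b·c) = (1812 × 211) / (173 × 230) = 382332 / 39790 = 9.60875

9.609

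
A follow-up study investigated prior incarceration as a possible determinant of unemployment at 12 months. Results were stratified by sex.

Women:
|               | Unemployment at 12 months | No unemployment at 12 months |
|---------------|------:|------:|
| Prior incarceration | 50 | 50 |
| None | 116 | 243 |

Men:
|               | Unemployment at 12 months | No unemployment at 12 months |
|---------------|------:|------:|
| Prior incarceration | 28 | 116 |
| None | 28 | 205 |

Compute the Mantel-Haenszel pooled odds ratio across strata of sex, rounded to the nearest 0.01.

OR_MH = Σ(aᵢdᵢ/nᵢ) / Σ(bᵢcᵢ/nᵢ), where nᵢ is the stratum total.
Stratum 1 (Women): n = 459; a·d/n = 50·243/459 = 26.4706; b·c/n = 50·116/459 = 12.6362
Stratum 2 (Men): n = 377; a·d/n = 28·205/377 = 15.2255; b·c/n = 116·28/377 = 8.6154
OR_MH = (26.4706 + 15.2255) / (12.6362 + 8.6154) = 41.6961 / 21.2516 = 1.96202

1.96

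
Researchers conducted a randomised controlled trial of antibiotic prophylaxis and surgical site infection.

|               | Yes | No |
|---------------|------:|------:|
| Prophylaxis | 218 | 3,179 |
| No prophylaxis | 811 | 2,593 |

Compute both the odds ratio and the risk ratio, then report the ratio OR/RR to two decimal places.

0.81

Cells: a = 218, b = 3179, c = 811, d = 2593.
OR = (218·2593)/(3179·811) = 565274/2578169 = 0.21925
Risk in exposed = 218/3397 = 0.06417; risk in unexposed = 811/3404 = 0.23825; RR = 0.26936
OR/RR = 0.21925 / 0.26936 = 0.81399
The outcome is not rare, so the OR lies further from 1 than the RR.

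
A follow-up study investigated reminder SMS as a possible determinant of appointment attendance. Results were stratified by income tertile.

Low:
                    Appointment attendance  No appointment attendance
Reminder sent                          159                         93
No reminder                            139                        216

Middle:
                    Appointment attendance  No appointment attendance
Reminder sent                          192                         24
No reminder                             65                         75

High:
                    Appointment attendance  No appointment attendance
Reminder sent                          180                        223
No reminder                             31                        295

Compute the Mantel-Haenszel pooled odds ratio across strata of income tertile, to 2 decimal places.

OR_MH = Σ(aᵢdᵢ/nᵢ) / Σ(bᵢcᵢ/nᵢ), where nᵢ is the stratum total.
Stratum 1 (Low): n = 607; a·d/n = 159·216/607 = 56.5799; b·c/n = 93·139/607 = 21.2965
Stratum 2 (Middle): n = 356; a·d/n = 192·75/356 = 40.4494; b·c/n = 24·65/356 = 4.3820
Stratum 3 (High): n = 729; a·d/n = 180·295/729 = 72.8395; b·c/n = 223·31/729 = 9.4829
OR_MH = (56.5799 + 40.4494 + 72.8395) / (21.2965 + 4.3820 + 9.4829) = 169.8688 / 35.1614 = 4.83112

4.83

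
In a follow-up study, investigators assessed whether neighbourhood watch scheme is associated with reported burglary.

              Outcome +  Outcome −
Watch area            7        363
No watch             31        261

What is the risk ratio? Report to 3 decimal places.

Cells: a = 7, b = 363, c = 31, d = 261.
Risk in exposed = 7/370 = 0.01892; risk in unexposed = 31/292 = 0.10616.
RR = 0.01892 / 0.10616 = 0.17820
The risk is 82% lower among the exposed than among the unexposed.

0.178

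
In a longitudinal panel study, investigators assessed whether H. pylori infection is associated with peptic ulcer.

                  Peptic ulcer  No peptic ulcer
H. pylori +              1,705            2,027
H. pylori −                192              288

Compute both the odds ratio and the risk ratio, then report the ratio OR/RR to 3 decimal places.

Cells: a = 1705, b = 2027, c = 192, d = 288.
OR = (1705·288)/(2027·192) = 491040/389184 = 1.26172
Risk in exposed = 1705/3732 = 0.45686; risk in unexposed = 192/480 = 0.40000; RR = 1.14215
OR/RR = 1.26172 / 1.14215 = 1.10469
The outcome is not rare, so the OR lies further from 1 than the RR.

1.105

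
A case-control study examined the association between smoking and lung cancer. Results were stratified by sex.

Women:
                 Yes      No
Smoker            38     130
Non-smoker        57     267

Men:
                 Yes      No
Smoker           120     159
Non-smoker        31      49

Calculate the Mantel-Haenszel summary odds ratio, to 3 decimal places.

1.285

OR_MH = Σ(aᵢdᵢ/nᵢ) / Σ(bᵢcᵢ/nᵢ), where nᵢ is the stratum total.
Stratum 1 (Women): n = 492; a·d/n = 38·267/492 = 20.6220; b·c/n = 130·57/492 = 15.0610
Stratum 2 (Men): n = 359; a·d/n = 120·49/359 = 16.3788; b·c/n = 159·31/359 = 13.7298
OR_MH = (20.6220 + 16.3788) / (15.0610 + 13.7298) = 37.0008 / 28.7908 = 1.28516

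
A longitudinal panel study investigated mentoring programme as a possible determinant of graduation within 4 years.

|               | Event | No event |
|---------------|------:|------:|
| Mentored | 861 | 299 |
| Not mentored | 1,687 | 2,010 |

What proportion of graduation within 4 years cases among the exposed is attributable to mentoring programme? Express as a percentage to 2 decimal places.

38.52

Cells: a = 861, b = 299, c = 1687, d = 2010.
Risk in exposed = 861/1160 = 0.74224; risk in unexposed = 1687/3697 = 0.45632.
RR = 0.74224/0.45632 = 1.62660
AR% = (RR − 1)/RR × 100 = (1.62660 − 1)/1.62660 × 100 = 38.5219%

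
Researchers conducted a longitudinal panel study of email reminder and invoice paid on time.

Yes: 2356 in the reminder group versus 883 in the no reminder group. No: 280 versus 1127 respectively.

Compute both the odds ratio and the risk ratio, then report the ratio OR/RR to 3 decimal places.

From the description: a = 2356, b = 280, c = 883, d = 1127.
OR = (2356·1127)/(280·883) = 2655212/247240 = 10.73941
Risk in exposed = 2356/2636 = 0.89378; risk in unexposed = 883/2010 = 0.43930; RR = 2.03454
OR/RR = 10.73941 / 2.03454 = 5.27856
The outcome is not rare, so the OR lies further from 1 than the RR.

5.279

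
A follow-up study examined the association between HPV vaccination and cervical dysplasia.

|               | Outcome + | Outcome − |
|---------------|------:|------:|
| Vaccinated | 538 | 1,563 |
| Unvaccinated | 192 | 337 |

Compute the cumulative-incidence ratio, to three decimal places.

Cells: a = 538, b = 1563, c = 192, d = 337.
Risk in exposed = 538/2101 = 0.25607; risk in unexposed = 192/529 = 0.36295.
RR = 0.25607 / 0.36295 = 0.70552
The risk is 29% lower among the exposed than among the unexposed.

0.706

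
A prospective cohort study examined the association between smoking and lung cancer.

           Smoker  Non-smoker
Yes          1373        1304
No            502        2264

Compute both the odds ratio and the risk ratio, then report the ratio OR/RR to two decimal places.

2.37

Reading the table with exposure as columns: a = 1373 (Smoker, case), b = 502 (Smoker, non-case), c = 1304 (Non-smoker, case), d = 2264.
OR = (1373·2264)/(502·1304) = 3108472/654608 = 4.74860
Risk in exposed = 1373/1875 = 0.73227; risk in unexposed = 1304/3568 = 0.36547; RR = 2.00363
OR/RR = 4.74860 / 2.00363 = 2.37000
The outcome is not rare, so the OR lies further from 1 than the RR.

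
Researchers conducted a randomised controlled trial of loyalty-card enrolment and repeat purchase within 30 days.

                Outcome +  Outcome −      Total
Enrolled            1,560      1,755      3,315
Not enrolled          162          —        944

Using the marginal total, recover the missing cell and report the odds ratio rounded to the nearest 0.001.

The missing cell is in the unexposed row: 944 − 162 = 782.
So a = 1560, b = 1755, c = 162, d = 782.
OR = (a·d)/(b·c) = (1560 × 782) / (1755 × 162) = 1219920 / 284310 = 4.29081

4.291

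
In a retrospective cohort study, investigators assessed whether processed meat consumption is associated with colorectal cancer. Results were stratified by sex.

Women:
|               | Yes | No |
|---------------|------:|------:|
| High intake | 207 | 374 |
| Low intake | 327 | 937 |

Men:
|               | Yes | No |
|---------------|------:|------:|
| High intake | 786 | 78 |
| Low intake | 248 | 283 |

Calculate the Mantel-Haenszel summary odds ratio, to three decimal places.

OR_MH = Σ(aᵢdᵢ/nᵢ) / Σ(bᵢcᵢ/nᵢ), where nᵢ is the stratum total.
Stratum 1 (Women): n = 1845; a·d/n = 207·937/1845 = 105.1268; b·c/n = 374·327/1845 = 66.2862
Stratum 2 (Men): n = 1395; a·d/n = 786·283/1395 = 159.4538; b·c/n = 78·248/1395 = 13.8667
OR_MH = (105.1268 + 159.4538) / (66.2862 + 13.8667) = 264.5806 / 80.1528 = 3.30095

3.301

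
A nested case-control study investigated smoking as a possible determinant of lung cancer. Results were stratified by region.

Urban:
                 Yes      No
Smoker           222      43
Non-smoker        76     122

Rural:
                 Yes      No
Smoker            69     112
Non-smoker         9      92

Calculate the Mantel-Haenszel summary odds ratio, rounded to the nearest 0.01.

OR_MH = Σ(aᵢdᵢ/nᵢ) / Σ(bᵢcᵢ/nᵢ), where nᵢ is the stratum total.
Stratum 1 (Urban): n = 463; a·d/n = 222·122/463 = 58.4968; b·c/n = 43·76/463 = 7.0583
Stratum 2 (Rural): n = 282; a·d/n = 69·92/282 = 22.5106; b·c/n = 112·9/282 = 3.5745
OR_MH = (58.4968 + 22.5106) / (7.0583 + 3.5745) = 81.0074 / 10.6328 = 7.61864

7.62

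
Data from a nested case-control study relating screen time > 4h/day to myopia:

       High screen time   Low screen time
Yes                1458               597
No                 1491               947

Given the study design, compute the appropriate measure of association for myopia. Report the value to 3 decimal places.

1.551

Reading the table with exposure as columns: a = 1458 (High screen time, case), b = 1491 (High screen time, non-case), c = 597 (Low screen time, case), d = 947.
This is a nested case-control study: participants were sampled on outcome status, so risks in the source population cannot be estimated directly — relative risk is not valid here. The odds ratio is the appropriate measure.
OR = (a·d)/(b·c) = (1458 × 947) / (1491 × 597) = 1380726 / 890127 = 1.55116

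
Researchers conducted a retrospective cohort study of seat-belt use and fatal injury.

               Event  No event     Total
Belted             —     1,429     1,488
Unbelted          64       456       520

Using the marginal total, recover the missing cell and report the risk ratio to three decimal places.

The missing cell is in the exposed row: 1488 − 1429 = 59.
So a = 59, b = 1429, c = 64, d = 456.
RR = [a/(a+b)] / [c/(c+d)] = (59/1488) / (64/520) = 0.03965/0.12308 = 0.32216

0.322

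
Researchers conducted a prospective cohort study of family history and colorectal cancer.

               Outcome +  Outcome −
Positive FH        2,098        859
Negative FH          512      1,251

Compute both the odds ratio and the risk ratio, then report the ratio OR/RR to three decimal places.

Cells: a = 2098, b = 859, c = 512, d = 1251.
OR = (2098·1251)/(859·512) = 2624598/439808 = 5.96760
Risk in exposed = 2098/2957 = 0.70950; risk in unexposed = 512/1763 = 0.29041; RR = 2.44307
OR/RR = 5.96760 / 2.44307 = 2.44266
The outcome is not rare, so the OR lies further from 1 than the RR.

2.443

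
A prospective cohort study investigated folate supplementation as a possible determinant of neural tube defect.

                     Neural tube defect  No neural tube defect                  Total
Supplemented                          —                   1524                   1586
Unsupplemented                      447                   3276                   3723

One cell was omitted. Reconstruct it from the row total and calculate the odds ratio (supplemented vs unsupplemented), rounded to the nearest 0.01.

0.30

The missing cell is in the exposed row: 1586 − 1524 = 62.
So a = 62, b = 1524, c = 447, d = 3276.
OR = (a·d)/(b·c) = (62 × 3276) / (1524 × 447) = 203112 / 681228 = 0.29816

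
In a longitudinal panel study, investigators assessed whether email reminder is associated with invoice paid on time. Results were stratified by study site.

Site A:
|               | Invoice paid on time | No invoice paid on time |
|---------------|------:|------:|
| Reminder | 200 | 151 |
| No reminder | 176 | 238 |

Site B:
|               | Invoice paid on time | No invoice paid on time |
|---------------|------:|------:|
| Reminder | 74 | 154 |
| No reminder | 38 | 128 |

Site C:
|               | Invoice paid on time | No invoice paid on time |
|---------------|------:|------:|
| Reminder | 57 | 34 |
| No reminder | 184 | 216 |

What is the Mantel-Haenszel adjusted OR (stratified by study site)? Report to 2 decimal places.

OR_MH = Σ(aᵢdᵢ/nᵢ) / Σ(bᵢcᵢ/nᵢ), where nᵢ is the stratum total.
Stratum 1 (Site A): n = 765; a·d/n = 200·238/765 = 62.2222; b·c/n = 151·176/765 = 34.7399
Stratum 2 (Site B): n = 394; a·d/n = 74·128/394 = 24.0406; b·c/n = 154·38/394 = 14.8528
Stratum 3 (Site C): n = 491; a·d/n = 57·216/491 = 25.0754; b·c/n = 34·184/491 = 12.7413
OR_MH = (62.2222 + 24.0406 + 25.0754) / (34.7399 + 14.8528 + 12.7413) = 111.3382 / 62.3340 = 1.78615

1.79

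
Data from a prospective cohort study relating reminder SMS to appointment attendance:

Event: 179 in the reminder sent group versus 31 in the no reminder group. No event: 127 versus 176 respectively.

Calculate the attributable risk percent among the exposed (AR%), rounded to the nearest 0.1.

74.4

From the description: a = 179, b = 127, c = 31, d = 176.
Risk in exposed = 179/306 = 0.58497; risk in unexposed = 31/207 = 0.14976.
RR = 0.58497/0.14976 = 3.90607
AR% = (RR − 1)/RR × 100 = (3.90607 − 1)/3.90607 × 100 = 74.3988%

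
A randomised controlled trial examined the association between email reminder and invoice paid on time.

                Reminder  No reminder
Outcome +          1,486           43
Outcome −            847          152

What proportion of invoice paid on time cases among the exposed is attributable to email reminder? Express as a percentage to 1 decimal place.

65.4

Reading the table with exposure as columns: a = 1486 (Reminder, case), b = 847 (Reminder, non-case), c = 43 (No reminder, case), d = 152.
Risk in exposed = 1486/2333 = 0.63695; risk in unexposed = 43/195 = 0.22051.
RR = 0.63695/0.22051 = 2.88849
AR% = (RR − 1)/RR × 100 = (2.88849 − 1)/2.88849 × 100 = 65.3798%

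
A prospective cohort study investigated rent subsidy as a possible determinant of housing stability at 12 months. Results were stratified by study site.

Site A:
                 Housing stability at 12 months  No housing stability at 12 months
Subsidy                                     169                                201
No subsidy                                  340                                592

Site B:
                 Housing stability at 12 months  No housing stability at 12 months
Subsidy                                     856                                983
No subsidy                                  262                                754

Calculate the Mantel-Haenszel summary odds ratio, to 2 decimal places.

2.12

OR_MH = Σ(aᵢdᵢ/nᵢ) / Σ(bᵢcᵢ/nᵢ), where nᵢ is the stratum total.
Stratum 1 (Site A): n = 1302; a·d/n = 169·592/1302 = 76.8418; b·c/n = 201·340/1302 = 52.4885
Stratum 2 (Site B): n = 2855; a·d/n = 856·754/2855 = 226.0680; b·c/n = 983·262/2855 = 90.2088
OR_MH = (76.8418 + 226.0680) / (52.4885 + 90.2088) = 302.9097 / 142.6972 = 2.12274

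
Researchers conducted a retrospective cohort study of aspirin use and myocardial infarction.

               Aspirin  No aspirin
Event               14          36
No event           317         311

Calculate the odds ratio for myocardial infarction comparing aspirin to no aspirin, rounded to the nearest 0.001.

0.382

Reading the table with exposure as columns: a = 14 (Aspirin, case), b = 317 (Aspirin, non-case), c = 36 (No aspirin, case), d = 311.
OR = (a·d)/(b·c) = (14 × 311) / (317 × 36) = 4354 / 11412 = 0.38153
Exposure is associated with lower odds of myocardial infarction (OR = 0.38 < 1).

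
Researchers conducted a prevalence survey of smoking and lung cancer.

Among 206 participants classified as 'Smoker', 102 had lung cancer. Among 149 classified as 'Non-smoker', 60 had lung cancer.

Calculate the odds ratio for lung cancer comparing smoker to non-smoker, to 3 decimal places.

1.455

From the description: a = 102, b = 104, c = 60, d = 89.
OR = (a·d)/(b·c) = (102 × 89) / (104 × 60) = 9078 / 6240 = 1.45481
The odds of lung cancer are about 1.45 times as high in the smoker group.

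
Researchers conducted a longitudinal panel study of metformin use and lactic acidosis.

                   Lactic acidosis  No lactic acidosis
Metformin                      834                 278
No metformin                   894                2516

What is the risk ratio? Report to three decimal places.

2.861

Cells: a = 834, b = 278, c = 894, d = 2516.
Risk in exposed = 834/1112 = 0.75000; risk in unexposed = 894/3410 = 0.26217.
RR = 0.75000 / 0.26217 = 2.86074
The risk among the exposed is 2.86 times that among the unexposed.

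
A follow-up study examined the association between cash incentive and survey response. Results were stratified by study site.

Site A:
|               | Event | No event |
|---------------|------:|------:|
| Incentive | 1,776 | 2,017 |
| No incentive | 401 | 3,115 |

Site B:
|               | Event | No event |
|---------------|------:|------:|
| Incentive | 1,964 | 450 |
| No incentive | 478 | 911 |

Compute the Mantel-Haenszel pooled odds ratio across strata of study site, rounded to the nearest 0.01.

7.34

OR_MH = Σ(aᵢdᵢ/nᵢ) / Σ(bᵢcᵢ/nᵢ), where nᵢ is the stratum total.
Stratum 1 (Site A): n = 7309; a·d/n = 1776·3115/7309 = 756.9079; b·c/n = 2017·401/7309 = 110.6604
Stratum 2 (Site B): n = 3803; a·d/n = 1964·911/3803 = 470.4717; b·c/n = 450·478/3803 = 56.5606
OR_MH = (756.9079 + 470.4717) / (110.6604 + 56.5606) = 1227.3797 / 167.2210 = 7.33986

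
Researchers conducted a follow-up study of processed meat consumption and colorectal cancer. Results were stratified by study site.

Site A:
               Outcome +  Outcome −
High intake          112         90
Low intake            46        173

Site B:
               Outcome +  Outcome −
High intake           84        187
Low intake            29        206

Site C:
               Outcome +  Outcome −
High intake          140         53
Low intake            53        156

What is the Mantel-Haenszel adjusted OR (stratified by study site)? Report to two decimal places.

4.89

OR_MH = Σ(aᵢdᵢ/nᵢ) / Σ(bᵢcᵢ/nᵢ), where nᵢ is the stratum total.
Stratum 1 (Site A): n = 421; a·d/n = 112·173/421 = 46.0238; b·c/n = 90·46/421 = 9.8337
Stratum 2 (Site B): n = 506; a·d/n = 84·206/506 = 34.1976; b·c/n = 187·29/506 = 10.7174
Stratum 3 (Site C): n = 402; a·d/n = 140·156/402 = 54.3284; b·c/n = 53·53/402 = 6.9876
OR_MH = (46.0238 + 34.1976 + 54.3284) / (9.8337 + 10.7174 + 6.9876) = 134.5497 / 27.5387 = 4.88585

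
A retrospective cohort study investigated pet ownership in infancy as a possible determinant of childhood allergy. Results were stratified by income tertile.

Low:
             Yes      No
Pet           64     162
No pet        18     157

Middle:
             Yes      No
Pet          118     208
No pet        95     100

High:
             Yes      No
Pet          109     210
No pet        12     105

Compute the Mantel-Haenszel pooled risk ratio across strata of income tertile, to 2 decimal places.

1.29

RR_MH = Σ(aᵢ·n₀ᵢ/nᵢ) / Σ(cᵢ·n₁ᵢ/nᵢ), with n₁ᵢ = aᵢ+bᵢ (exposed), n₀ᵢ = cᵢ+dᵢ (unexposed), nᵢ = n₁ᵢ+n₀ᵢ.
Stratum 1 (Low): n₁ = 226, n₀ = 175, n = 401; a·n₀/n = 64·175/401 = 27.9302; c·n₁/n = 18·226/401 = 10.1446
Stratum 2 (Middle): n₁ = 326, n₀ = 195, n = 521; a·n₀/n = 118·195/521 = 44.1651; c·n₁/n = 95·326/521 = 59.4434
Stratum 3 (High): n₁ = 319, n₀ = 117, n = 436; a·n₀/n = 109·117/436 = 29.2500; c·n₁/n = 12·319/436 = 8.7798
RR_MH = (27.9302 + 44.1651 + 29.2500) / (10.1446 + 59.4434 + 8.7798) = 101.3452 / 78.3678 = 1.29320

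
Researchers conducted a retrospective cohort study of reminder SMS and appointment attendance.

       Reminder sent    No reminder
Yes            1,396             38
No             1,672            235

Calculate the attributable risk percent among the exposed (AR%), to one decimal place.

69.4

Reading the table with exposure as columns: a = 1396 (Reminder sent, case), b = 1672 (Reminder sent, non-case), c = 38 (No reminder, case), d = 235.
Risk in exposed = 1396/3068 = 0.45502; risk in unexposed = 38/273 = 0.13919.
RR = 0.45502/0.13919 = 3.26896
AR% = (RR − 1)/RR × 100 = (3.26896 − 1)/3.26896 × 100 = 69.4092%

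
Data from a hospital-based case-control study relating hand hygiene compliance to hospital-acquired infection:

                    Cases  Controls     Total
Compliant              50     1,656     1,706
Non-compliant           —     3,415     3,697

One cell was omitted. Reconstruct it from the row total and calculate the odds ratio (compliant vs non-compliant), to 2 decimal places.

The missing cell is in the unexposed row: 3697 − 3415 = 282.
So a = 50, b = 1656, c = 282, d = 3415.
OR = (a·d)/(b·c) = (50 × 3415) / (1656 × 282) = 170750 / 466992 = 0.36564

0.37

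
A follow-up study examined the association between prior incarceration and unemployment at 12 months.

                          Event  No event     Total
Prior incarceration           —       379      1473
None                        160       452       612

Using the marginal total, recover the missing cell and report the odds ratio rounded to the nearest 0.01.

8.15

The missing cell is in the exposed row: 1473 − 379 = 1094.
So a = 1094, b = 379, c = 160, d = 452.
OR = (a·d)/(b·c) = (1094 × 452) / (379 × 160) = 494488 / 60640 = 8.15449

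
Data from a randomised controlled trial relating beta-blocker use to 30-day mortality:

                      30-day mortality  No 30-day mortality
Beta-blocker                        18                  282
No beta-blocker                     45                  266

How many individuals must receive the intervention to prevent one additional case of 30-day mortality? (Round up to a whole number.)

Risk in treated group = 18/300 = 0.06000; risk in control = 45/311 = 0.14469.
Absolute risk reduction = 0.14469 − 0.06000 = 0.08469
NNT = 1 / ARR = 1 / 0.08469 = 11.807 → round up → 12

12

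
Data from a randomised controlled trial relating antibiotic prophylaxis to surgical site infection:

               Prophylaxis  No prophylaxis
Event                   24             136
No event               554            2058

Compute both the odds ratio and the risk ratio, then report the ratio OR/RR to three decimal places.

0.979

Reading the table with exposure as columns: a = 24 (Prophylaxis, case), b = 554 (Prophylaxis, non-case), c = 136 (No prophylaxis, case), d = 2058.
OR = (24·2058)/(554·136) = 49392/75344 = 0.65555
Risk in exposed = 24/578 = 0.04152; risk in unexposed = 136/2194 = 0.06199; RR = 0.66986
OR/RR = 0.65555 / 0.66986 = 0.97865
The outcome is rare in both groups, so OR ≈ RR (ratio near 1).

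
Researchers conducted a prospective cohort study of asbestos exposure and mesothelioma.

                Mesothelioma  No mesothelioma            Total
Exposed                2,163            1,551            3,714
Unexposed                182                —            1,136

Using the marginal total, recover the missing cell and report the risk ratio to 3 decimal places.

The missing cell is in the unexposed row: 1136 − 182 = 954.
So a = 2163, b = 1551, c = 182, d = 954.
RR = [a/(a+b)] / [c/(c+d)] = (2163/3714) / (182/1136) = 0.58239/0.16021 = 3.63514

3.635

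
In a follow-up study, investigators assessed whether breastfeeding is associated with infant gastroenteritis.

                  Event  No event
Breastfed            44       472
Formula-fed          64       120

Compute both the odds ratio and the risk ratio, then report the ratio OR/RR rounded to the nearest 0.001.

Cells: a = 44, b = 472, c = 64, d = 120.
OR = (44·120)/(472·64) = 5280/30208 = 0.17479
Risk in exposed = 44/516 = 0.08527; risk in unexposed = 64/184 = 0.34783; RR = 0.24516
OR/RR = 0.17479 / 0.24516 = 0.71297
The outcome is not rare, so the OR lies further from 1 than the RR.

0.713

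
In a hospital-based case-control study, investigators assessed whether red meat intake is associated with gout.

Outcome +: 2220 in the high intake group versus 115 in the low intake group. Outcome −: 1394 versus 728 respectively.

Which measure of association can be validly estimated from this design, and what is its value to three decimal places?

From the description: a = 2220, b = 1394, c = 115, d = 728.
This is a hospital-based case-control study: participants were sampled on outcome status, so risks in the source population cannot be estimated directly — relative risk is not valid here. The odds ratio is the appropriate measure.
OR = (a·d)/(b·c) = (2220 × 728) / (1394 × 115) = 1616160 / 160310 = 10.08147

10.081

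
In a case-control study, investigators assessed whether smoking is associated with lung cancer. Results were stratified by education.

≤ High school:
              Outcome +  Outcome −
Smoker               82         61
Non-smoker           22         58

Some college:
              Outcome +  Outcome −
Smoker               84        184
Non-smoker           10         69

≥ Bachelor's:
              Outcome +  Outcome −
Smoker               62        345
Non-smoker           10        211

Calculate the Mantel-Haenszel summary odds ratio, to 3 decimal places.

3.501

OR_MH = Σ(aᵢdᵢ/nᵢ) / Σ(bᵢcᵢ/nᵢ), where nᵢ is the stratum total.
Stratum 1 (≤ High school): n = 223; a·d/n = 82·58/223 = 21.3274; b·c/n = 61·22/223 = 6.0179
Stratum 2 (Some college): n = 347; a·d/n = 84·69/347 = 16.7032; b·c/n = 184·10/347 = 5.3026
Stratum 3 (≥ Bachelor's): n = 628; a·d/n = 62·211/628 = 20.8312; b·c/n = 345·10/628 = 5.4936
OR_MH = (21.3274 + 16.7032 + 20.8312) / (6.0179 + 5.3026 + 5.4936) = 58.8617 / 16.8142 = 3.50072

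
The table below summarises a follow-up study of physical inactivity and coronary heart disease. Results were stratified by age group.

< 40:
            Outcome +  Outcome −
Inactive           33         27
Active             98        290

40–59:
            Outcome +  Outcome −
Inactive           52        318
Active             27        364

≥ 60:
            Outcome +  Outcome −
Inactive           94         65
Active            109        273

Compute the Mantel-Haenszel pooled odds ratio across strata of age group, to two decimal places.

OR_MH = Σ(aᵢdᵢ/nᵢ) / Σ(bᵢcᵢ/nᵢ), where nᵢ is the stratum total.
Stratum 1 (< 40): n = 448; a·d/n = 33·290/448 = 21.3616; b·c/n = 27·98/448 = 5.9062
Stratum 2 (40–59): n = 761; a·d/n = 52·364/761 = 24.8725; b·c/n = 318·27/761 = 11.2825
Stratum 3 (≥ 60): n = 541; a·d/n = 94·273/541 = 47.4344; b·c/n = 65·109/541 = 13.0961
OR_MH = (21.3616 + 24.8725 + 47.4344) / (5.9062 + 11.2825 + 13.0961) = 93.6685 / 30.2849 = 3.09291

3.09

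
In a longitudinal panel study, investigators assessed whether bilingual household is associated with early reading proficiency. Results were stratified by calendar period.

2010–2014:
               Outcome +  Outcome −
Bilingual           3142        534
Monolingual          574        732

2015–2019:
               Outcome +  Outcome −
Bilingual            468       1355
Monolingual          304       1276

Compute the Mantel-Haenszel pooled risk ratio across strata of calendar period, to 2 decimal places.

1.78

RR_MH = Σ(aᵢ·n₀ᵢ/nᵢ) / Σ(cᵢ·n₁ᵢ/nᵢ), with n₁ᵢ = aᵢ+bᵢ (exposed), n₀ᵢ = cᵢ+dᵢ (unexposed), nᵢ = n₁ᵢ+n₀ᵢ.
Stratum 1 (2010–2014): n₁ = 3676, n₀ = 1306, n = 4982; a·n₀/n = 3142·1306/4982 = 823.6556; c·n₁/n = 574·3676/4982 = 423.5295
Stratum 2 (2015–2019): n₁ = 1823, n₀ = 1580, n = 3403; a·n₀/n = 468·1580/3403 = 217.2906; c·n₁/n = 304·1823/3403 = 162.8540
RR_MH = (823.6556 + 217.2906) / (423.5295 + 162.8540) = 1040.9462 / 586.3835 = 1.77520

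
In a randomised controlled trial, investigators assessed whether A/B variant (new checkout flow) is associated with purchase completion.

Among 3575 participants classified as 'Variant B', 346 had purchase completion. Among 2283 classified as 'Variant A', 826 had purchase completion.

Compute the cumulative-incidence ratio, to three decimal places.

0.268

From the description: a = 346, b = 3229, c = 826, d = 1457.
Risk in exposed = 346/3575 = 0.09678; risk in unexposed = 826/2283 = 0.36180.
RR = 0.09678 / 0.36180 = 0.26750
The risk is 73% lower among the exposed than among the unexposed.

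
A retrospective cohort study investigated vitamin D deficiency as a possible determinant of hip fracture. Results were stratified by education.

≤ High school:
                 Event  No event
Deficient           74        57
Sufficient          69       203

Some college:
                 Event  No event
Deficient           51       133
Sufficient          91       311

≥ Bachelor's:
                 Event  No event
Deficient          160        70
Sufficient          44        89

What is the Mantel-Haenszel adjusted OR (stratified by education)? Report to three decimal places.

2.663

OR_MH = Σ(aᵢdᵢ/nᵢ) / Σ(bᵢcᵢ/nᵢ), where nᵢ is the stratum total.
Stratum 1 (≤ High school): n = 403; a·d/n = 74·203/403 = 37.2754; b·c/n = 57·69/403 = 9.7593
Stratum 2 (Some college): n = 586; a·d/n = 51·311/586 = 27.0666; b·c/n = 133·91/586 = 20.6536
Stratum 3 (≥ Bachelor's): n = 363; a·d/n = 160·89/363 = 39.2287; b·c/n = 70·44/363 = 8.4848
OR_MH = (37.2754 + 27.0666 + 39.2287) / (9.7593 + 20.6536 + 8.4848) = 103.5706 / 38.8977 = 2.66264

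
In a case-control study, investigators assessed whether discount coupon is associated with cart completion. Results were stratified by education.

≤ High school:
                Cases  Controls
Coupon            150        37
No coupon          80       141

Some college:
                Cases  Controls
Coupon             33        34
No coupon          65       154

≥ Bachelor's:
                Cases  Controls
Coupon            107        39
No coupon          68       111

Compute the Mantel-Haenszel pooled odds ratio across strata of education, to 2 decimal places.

4.59

OR_MH = Σ(aᵢdᵢ/nᵢ) / Σ(bᵢcᵢ/nᵢ), where nᵢ is the stratum total.
Stratum 1 (≤ High school): n = 408; a·d/n = 150·141/408 = 51.8382; b·c/n = 37·80/408 = 7.2549
Stratum 2 (Some college): n = 286; a·d/n = 33·154/286 = 17.7692; b·c/n = 34·65/286 = 7.7273
Stratum 3 (≥ Bachelor's): n = 325; a·d/n = 107·111/325 = 36.5446; b·c/n = 39·68/325 = 8.1600
OR_MH = (51.8382 + 17.7692 + 36.5446) / (7.2549 + 7.7273 + 8.1600) = 106.1521 / 23.1422 = 4.58695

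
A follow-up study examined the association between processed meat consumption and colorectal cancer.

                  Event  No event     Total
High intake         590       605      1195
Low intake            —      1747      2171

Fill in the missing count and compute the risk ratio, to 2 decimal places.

The missing cell is in the unexposed row: 2171 − 1747 = 424.
So a = 590, b = 605, c = 424, d = 1747.
RR = [a/(a+b)] / [c/(c+d)] = (590/1195) / (424/2171) = 0.49372/0.19530 = 2.52801

2.53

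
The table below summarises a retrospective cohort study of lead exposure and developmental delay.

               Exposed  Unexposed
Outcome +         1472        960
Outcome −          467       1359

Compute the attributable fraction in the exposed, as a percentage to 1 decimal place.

45.5

Reading the table with exposure as columns: a = 1472 (Exposed, case), b = 467 (Exposed, non-case), c = 960 (Unexposed, case), d = 1359.
Risk in exposed = 1472/1939 = 0.75915; risk in unexposed = 960/2319 = 0.41397.
RR = 0.75915/0.41397 = 1.83383
AR% = (RR − 1)/RR × 100 = (1.83383 − 1)/1.83383 × 100 = 45.4694%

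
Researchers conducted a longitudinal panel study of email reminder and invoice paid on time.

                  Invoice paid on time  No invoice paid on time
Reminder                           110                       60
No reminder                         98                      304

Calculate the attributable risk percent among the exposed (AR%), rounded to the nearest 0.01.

62.32

Cells: a = 110, b = 60, c = 98, d = 304.
Risk in exposed = 110/170 = 0.64706; risk in unexposed = 98/402 = 0.24378.
RR = 0.64706/0.24378 = 2.65426
AR% = (RR − 1)/RR × 100 = (2.65426 − 1)/2.65426 × 100 = 62.3247%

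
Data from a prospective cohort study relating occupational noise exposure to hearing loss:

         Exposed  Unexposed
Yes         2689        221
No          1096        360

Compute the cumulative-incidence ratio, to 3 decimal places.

Reading the table with exposure as columns: a = 2689 (Exposed, case), b = 1096 (Exposed, non-case), c = 221 (Unexposed, case), d = 360.
Risk in exposed = 2689/3785 = 0.71044; risk in unexposed = 221/581 = 0.38038.
RR = 0.71044 / 0.38038 = 1.86771
The risk among the exposed is 1.87 times that among the unexposed.

1.868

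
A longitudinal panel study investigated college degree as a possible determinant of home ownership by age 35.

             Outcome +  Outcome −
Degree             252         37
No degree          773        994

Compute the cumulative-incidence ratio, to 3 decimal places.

Cells: a = 252, b = 37, c = 773, d = 994.
Risk in exposed = 252/289 = 0.87197; risk in unexposed = 773/1767 = 0.43746.
RR = 0.87197 / 0.43746 = 1.99324
The risk among the exposed is 1.99 times that among the unexposed.

1.993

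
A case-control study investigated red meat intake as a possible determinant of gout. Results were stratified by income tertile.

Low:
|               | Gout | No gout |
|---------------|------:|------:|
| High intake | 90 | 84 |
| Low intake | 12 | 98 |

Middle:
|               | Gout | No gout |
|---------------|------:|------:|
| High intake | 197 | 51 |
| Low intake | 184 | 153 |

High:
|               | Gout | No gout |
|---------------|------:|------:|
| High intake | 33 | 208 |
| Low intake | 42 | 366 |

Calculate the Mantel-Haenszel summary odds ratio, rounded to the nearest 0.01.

3.06

OR_MH = Σ(aᵢdᵢ/nᵢ) / Σ(bᵢcᵢ/nᵢ), where nᵢ is the stratum total.
Stratum 1 (Low): n = 284; a·d/n = 90·98/284 = 31.0563; b·c/n = 84·12/284 = 3.5493
Stratum 2 (Middle): n = 585; a·d/n = 197·153/585 = 51.5231; b·c/n = 51·184/585 = 16.0410
Stratum 3 (High): n = 649; a·d/n = 33·366/649 = 18.6102; b·c/n = 208·42/649 = 13.4607
OR_MH = (31.0563 + 51.5231 + 18.6102) / (3.5493 + 16.0410 + 13.4607) = 101.1896 / 33.0510 = 3.06162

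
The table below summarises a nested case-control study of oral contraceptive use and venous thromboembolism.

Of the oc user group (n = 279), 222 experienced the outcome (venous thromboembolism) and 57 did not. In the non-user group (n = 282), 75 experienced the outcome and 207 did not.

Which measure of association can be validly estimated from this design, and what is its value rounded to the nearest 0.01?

From the description: a = 222, b = 57, c = 75, d = 207.
This is a nested case-control study: participants were sampled on outcome status, so risks in the source population cannot be estimated directly — relative risk is not valid here. The odds ratio is the appropriate measure.
OR = (a·d)/(b·c) = (222 × 207) / (57 × 75) = 45954 / 4275 = 10.74947

10.75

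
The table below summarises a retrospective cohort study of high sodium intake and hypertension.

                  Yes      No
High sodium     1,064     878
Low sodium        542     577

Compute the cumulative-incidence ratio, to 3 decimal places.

Cells: a = 1064, b = 878, c = 542, d = 577.
Risk in exposed = 1064/1942 = 0.54789; risk in unexposed = 542/1119 = 0.48436.
RR = 0.54789 / 0.48436 = 1.13116
The risk among the exposed is 1.13 times that among the unexposed.

1.131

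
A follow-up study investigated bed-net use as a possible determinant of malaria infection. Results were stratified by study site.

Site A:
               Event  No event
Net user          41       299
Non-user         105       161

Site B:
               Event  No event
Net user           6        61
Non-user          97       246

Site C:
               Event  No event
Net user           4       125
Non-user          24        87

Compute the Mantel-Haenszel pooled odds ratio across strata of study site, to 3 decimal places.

0.202

OR_MH = Σ(aᵢdᵢ/nᵢ) / Σ(bᵢcᵢ/nᵢ), where nᵢ is the stratum total.
Stratum 1 (Site A): n = 606; a·d/n = 41·161/606 = 10.8927; b·c/n = 299·105/606 = 51.8069
Stratum 2 (Site B): n = 410; a·d/n = 6·246/410 = 3.6000; b·c/n = 61·97/410 = 14.4317
Stratum 3 (Site C): n = 240; a·d/n = 4·87/240 = 1.4500; b·c/n = 125·24/240 = 12.5000
OR_MH = (10.8927 + 3.6000 + 1.4500) / (51.8069 + 14.4317 + 12.5000) = 15.9427 / 78.7386 = 0.20248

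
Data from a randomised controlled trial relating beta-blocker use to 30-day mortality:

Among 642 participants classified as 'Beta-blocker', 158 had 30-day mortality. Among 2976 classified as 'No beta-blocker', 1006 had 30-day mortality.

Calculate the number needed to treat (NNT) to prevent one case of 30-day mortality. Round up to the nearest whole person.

11

Risk in treated group = 158/642 = 0.24611; risk in control = 1006/2976 = 0.33804.
Absolute risk reduction = 0.33804 − 0.24611 = 0.09193
NNT = 1 / ARR = 1 / 0.09193 = 10.878 → round up → 11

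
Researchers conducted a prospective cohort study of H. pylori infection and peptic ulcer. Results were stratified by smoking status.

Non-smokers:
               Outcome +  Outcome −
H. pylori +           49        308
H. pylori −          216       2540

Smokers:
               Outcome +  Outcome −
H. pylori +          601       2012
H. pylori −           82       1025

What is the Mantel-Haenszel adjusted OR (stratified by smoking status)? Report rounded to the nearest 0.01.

3.13

OR_MH = Σ(aᵢdᵢ/nᵢ) / Σ(bᵢcᵢ/nᵢ), where nᵢ is the stratum total.
Stratum 1 (Non-smokers): n = 3113; a·d/n = 49·2540/3113 = 39.9807; b·c/n = 308·216/3113 = 21.3710
Stratum 2 (Smokers): n = 3720; a·d/n = 601·1025/3720 = 165.5981; b·c/n = 2012·82/3720 = 44.3505
OR_MH = (39.9807 + 165.5981) / (21.3710 + 44.3505) = 205.5788 / 65.7216 = 3.12803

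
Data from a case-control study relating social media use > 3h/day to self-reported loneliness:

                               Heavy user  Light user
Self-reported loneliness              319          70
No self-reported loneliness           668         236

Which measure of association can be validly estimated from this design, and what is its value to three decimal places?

Reading the table with exposure as columns: a = 319 (Heavy user, case), b = 668 (Heavy user, non-case), c = 70 (Light user, case), d = 236.
This is a case-control study: participants were sampled on outcome status, so risks in the source population cannot be estimated directly — relative risk is not valid here. The odds ratio is the appropriate measure.
OR = (a·d)/(b·c) = (319 × 236) / (668 × 70) = 75284 / 46760 = 1.61001

1.610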